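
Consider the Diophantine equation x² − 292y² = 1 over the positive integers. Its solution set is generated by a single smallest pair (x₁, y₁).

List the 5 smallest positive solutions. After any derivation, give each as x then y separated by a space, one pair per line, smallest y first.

2281249 133500
10408194000001 609093483000
47487364308614281249 2778987798000400500
216661004683313632776000001 12679126270400622186966000
988515400545561595548925838281249 57848488250447518938990000667500

[17; 11,2,1,3,8,3,1,2,11,34] for √292; ℓ=10 ⇒ convergent index 9
i=0: a=17 ⇒ p=17, q=1
…
i=3: a=1 ⇒ p=581, q=34
…
i=7: a=1 ⇒ p=72812, q=4261
i=8: a=2 ⇒ p=200767, q=11749
i=9: a=11 ⇒ p=2281249, q=133500
→ (2281249, 133500).  Check: 2281249²=5204097000001, 292·133500²=5204097000000, difference 1.
n=2: (2281249,133500)∘(2281249,133500) = (2281249·2281249+292·133500·133500, 2281249·133500+133500·2281249) = (10408194000001,609093483000)
n=3: (10408194000001,609093483000)∘(2281249,133500) = (2281249·10408194000001+292·133500·609093483000, 2281249·609093483000+133500·10408194000001) = (47487364308614281249,2778987798000400500)
n=4: (47487364308614281249,2778987798000400500)∘(2281249,133500) = (2281249·47487364308614281249+292·133500·2778987798000400500, 2281249·2778987798000400500+133500·47487364308614281249) = (216661004683313632776000001,12679126270400622186966000)
n=5: (216661004683313632776000001,12679126270400622186966000)∘(2281249,133500) = (2281249·216661004683313632776000001+292·133500·12679126270400622186966000, 2281249·12679126270400622186966000+133500·216661004683313632776000001) = (988515400545561595548925838281249,57848488250447518938990000667500)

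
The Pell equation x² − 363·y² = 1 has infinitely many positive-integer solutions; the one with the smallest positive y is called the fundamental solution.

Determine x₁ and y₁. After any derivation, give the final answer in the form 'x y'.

362 19

√363 = [19; 19,38, …], period ℓ=2 (even) → k=1
a_0=19:  p_0=19·1+0=19,  q_0=19·0+1=1
a_1=19:  p_1=19·19+1=362,  q_1=19·1+0=19
(x₁, y₁) = (362, 19);  362² − 363·19² = 1 ✓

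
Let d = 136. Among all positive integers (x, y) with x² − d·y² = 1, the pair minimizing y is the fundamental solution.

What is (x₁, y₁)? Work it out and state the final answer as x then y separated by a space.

√136 → a₀=11, period (1,1,1,22); ℓ=4 even so k=3
k=0  a_k=11  p_k/q_k = 11/1
…
k=2  a_k=1  p_k/q_k = 23/2
k=3  a_k=1  p_k/q_k = 35/3
(x₁, y₁) = (35, 3);  35² − 136·3² = 1 ✓

35 3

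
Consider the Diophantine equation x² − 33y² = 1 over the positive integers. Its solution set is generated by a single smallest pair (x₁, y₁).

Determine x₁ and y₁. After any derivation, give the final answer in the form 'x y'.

√33 → a₀=5, period (1,2,1,10); ℓ=4 even so k=3
i=0: a=5 ⇒ p=5, q=1
…
i=2: a=2 ⇒ p=17, q=3
i=3: a=1 ⇒ p=23, q=4
→ (23, 4).  Check: 23²=529, 33·4²=528, difference 1.

23 4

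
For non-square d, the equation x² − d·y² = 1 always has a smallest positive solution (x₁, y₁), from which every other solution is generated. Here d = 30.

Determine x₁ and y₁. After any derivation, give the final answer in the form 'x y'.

11 2

√30 = [5; 2,10, …], period ℓ=2 (even) → k=1
i=0: a=5 ⇒ p=5, q=1
i=1: a=2 ⇒ p=11, q=2
(x₁, y₁) = (11, 2);  11² − 30·2² = 1 ✓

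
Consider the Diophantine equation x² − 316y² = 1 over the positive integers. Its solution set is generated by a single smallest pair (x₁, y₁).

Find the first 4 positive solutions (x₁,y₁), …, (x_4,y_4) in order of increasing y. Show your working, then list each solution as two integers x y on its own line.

√316 = [17; 1,3,2,8,2,3,1,34, …], period ℓ=8 (even) → k=7
i=0: a=17 ⇒ p=17, q=1
i=1: a=1 ⇒ p=18, q=1
i=2: a=3 ⇒ p=71, q=4
i=3: a=2 ⇒ p=160, q=9
i=4: a=8 ⇒ p=1351, q=76
i=5: a=2 ⇒ p=2862, q=161
i=6: a=3 ⇒ p=9937, q=559
i=7: a=1 ⇒ p=12799, q=720
(x₁, y₁) = (12799, 720);  12799² − 316·720² = 1 ✓
(x_2, y_2) = (12799·12799 + 316·720·720, 12799·720 + 720·12799) = (327628801, 18430560)
(x_3, y_3) = (12799·327628801 + 316·720·18430560, 12799·18430560 + 720·327628801) = (8386642035199, 471785474160)
(x_4, y_4) = (12799·8386642035199 + 316·720·471785474160, 12799·471785474160 + 720·8386642035199) = (214681262489395201, 12076764549117120)

12799 720
327628801 18430560
8386642035199 471785474160
214681262489395201 12076764549117120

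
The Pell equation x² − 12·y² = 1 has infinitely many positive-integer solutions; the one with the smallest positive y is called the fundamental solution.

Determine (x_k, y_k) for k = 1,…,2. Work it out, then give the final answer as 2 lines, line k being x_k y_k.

7 2
97 28

[3; 2,6] for √12; ℓ=2 ⇒ convergent index 1
k=0  a_k=3  p_k/q_k = 3/1
k=1  a_k=2  p_k/q_k = 7/2
fundamental: x₁=7, y₁=2  (since 49 − 12·4 = 1)
n=2: (7,2)∘(7,2) = (7·7+12·2·2, 7·2+2·7) = (97,28)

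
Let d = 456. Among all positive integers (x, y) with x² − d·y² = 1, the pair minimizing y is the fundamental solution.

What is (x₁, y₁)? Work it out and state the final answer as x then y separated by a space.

d=456: √d = [21; 2,1,4,1,2,42] (ℓ=6, even), read p_5/q_5
step 0: (21, 1)  from 21·(1,0) + (0,1)
…
step 2: (64, 3)  from 1·(43,2) + (21,1)
step 3: (299, 14)  from 4·(64,3) + (43,2)
step 4: (363, 17)  from 1·(299,14) + (64,3)
step 5: (1025, 48)  from 2·(363,17) + (299,14)
→ (1025, 48).  Check: 1025²=1050625, 456·48²=1050624, difference 1.

1025 48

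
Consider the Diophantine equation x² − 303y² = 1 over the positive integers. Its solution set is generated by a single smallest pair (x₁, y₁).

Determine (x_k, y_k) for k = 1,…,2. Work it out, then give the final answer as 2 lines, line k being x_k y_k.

d=303: √d = [17; 2,2,5,2,2,34] (ℓ=6, even), read p_5/q_5
i=0: a=17 ⇒ p=17, q=1
i=1: a=2 ⇒ p=35, q=2
…
i=4: a=2 ⇒ p=1027, q=59
i=5: a=2 ⇒ p=2524, q=145
→ (2524, 145).  Check: 2524²=6370576, 303·145²=6370575, difference 1.
k=2:  x_2 = 2524·2524+303·145·145 = 12741151,  y_2 = 2524·145+145·2524 = 731960

2524 145
12741151 731960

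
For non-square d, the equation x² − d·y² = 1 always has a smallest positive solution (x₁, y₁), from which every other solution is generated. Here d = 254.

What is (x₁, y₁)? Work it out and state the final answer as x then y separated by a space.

d=254: √d = [15; 1,14,1,30] (ℓ=4, even), read p_3/q_3
step 0: (15, 1)  from 15·(1,0) + (0,1)
step 1: (16, 1)  from 1·(15,1) + (1,0)
step 2: (239, 15)  from 14·(16,1) + (15,1)
step 3: (255, 16)  from 1·(239,15) + (16,1)
→ (255, 16).  Check: 255²=65025, 254·16²=65024, difference 1.

255 16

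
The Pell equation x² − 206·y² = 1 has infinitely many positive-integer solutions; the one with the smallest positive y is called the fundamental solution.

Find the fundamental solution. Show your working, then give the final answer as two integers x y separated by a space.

59535 4148

√206 = [14; 2,1,5,14,5,1,2,28, …], period ℓ=8 (even) → k=7
k=0  a_k=14  p_k/q_k = 14/1
…
k=4  a_k=14  p_k/q_k = 3459/241
k=5  a_k=5  p_k/q_k = 17539/1222
k=6  a_k=1  p_k/q_k = 20998/1463
k=7  a_k=2  p_k/q_k = 59535/4148
→ (59535, 4148).  Check: 59535²=3544416225, 206·4148²=3544416224, difference 1.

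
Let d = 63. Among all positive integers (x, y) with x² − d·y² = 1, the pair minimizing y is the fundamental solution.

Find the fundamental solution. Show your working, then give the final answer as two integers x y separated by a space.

√63 → a₀=7, period (1,14); ℓ=2 even so k=1
step 0: (7, 1)  from 7·(1,0) + (0,1)
step 1: (8, 1)  from 1·(7,1) + (1,0)
(x₁, y₁) = (8, 1);  8² − 63·1² = 1 ✓

8 1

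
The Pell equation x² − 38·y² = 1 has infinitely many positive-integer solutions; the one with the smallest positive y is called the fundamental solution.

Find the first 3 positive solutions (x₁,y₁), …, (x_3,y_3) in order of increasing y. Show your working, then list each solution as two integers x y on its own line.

√38 = [6; 6,12, …], period ℓ=2 (even) → k=1
step 0: (6, 1)  from 6·(1,0) + (0,1)
step 1: (37, 6)  from 6·(6,1) + (1,0)
→ (37, 6).  Check: 37²=1369, 38·6²=1368, difference 1.
k=2:  x_2 = 37·37+38·6·6 = 2737,  y_2 = 37·6+6·37 = 444
k=3:  x_3 = 37·2737+38·6·444 = 202501,  y_3 = 37·444+6·2737 = 32850

37 6
2737 444
202501 32850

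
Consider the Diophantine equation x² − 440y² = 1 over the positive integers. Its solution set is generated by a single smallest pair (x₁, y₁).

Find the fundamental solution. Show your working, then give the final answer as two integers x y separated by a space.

√440 → a₀=20, period (1,40); ℓ=2 even so k=1
a_0=20:  p_0=20·1+0=20,  q_0=20·0+1=1
a_1=1:  p_1=1·20+1=21,  q_1=1·1+0=1
fundamental: x₁=21, y₁=1  (since 441 − 440·1 = 1)

21 1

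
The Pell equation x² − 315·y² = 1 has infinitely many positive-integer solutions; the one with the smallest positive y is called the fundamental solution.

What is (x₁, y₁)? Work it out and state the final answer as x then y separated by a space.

√315 = [17; 1,2,1,34, …], period ℓ=4 (even) → k=3
k=0  a_k=17  p_k/q_k = 17/1
k=1  a_k=1  p_k/q_k = 18/1
k=2  a_k=2  p_k/q_k = 53/3
k=3  a_k=1  p_k/q_k = 71/4
→ (71, 4).  Check: 71²=5041, 315·4²=5040, difference 1.

71 4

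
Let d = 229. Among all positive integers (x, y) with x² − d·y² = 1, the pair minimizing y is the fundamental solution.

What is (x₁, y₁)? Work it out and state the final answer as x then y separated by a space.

[15; 7,1,1,7,30] for √229; ℓ=5 ⇒ convergent index 9
i=0: a=15 ⇒ p=15, q=1
i=1: a=7 ⇒ p=106, q=7
i=2: a=1 ⇒ p=121, q=8
i=3: a=1 ⇒ p=227, q=15
i=4: a=7 ⇒ p=1710, q=113
i=5: a=30 ⇒ p=51527, q=3405
i=6: a=7 ⇒ p=362399, q=23948
i=7: a=1 ⇒ p=413926, q=27353
i=8: a=1 ⇒ p=776325, q=51301
i=9: a=7 ⇒ p=5848201, q=386460
(x₁, y₁) = (5848201, 386460);  5848201² − 229·386460² = 1 ✓

5848201 386460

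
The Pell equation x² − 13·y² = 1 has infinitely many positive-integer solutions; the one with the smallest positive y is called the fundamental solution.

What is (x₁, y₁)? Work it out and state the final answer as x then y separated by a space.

√13 → a₀=3, period (1,1,1,1,6); ℓ=5 odd so k=9
k=0  a_k=3  p_k/q_k = 3/1
…
k=2  a_k=1  p_k/q_k = 7/2
k=3  a_k=1  p_k/q_k = 11/3
…
k=5  a_k=6  p_k/q_k = 119/33
k=6  a_k=1  p_k/q_k = 137/38
k=7  a_k=1  p_k/q_k = 256/71
k=8  a_k=1  p_k/q_k = 393/109
k=9  a_k=1  p_k/q_k = 649/180
(x₁, y₁) = (649, 180);  649² − 13·180² = 1 ✓

649 180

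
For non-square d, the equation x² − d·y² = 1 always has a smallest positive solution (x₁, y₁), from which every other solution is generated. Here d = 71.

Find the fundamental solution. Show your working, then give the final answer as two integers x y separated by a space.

3480 413

[8; 2,2,1,7,1,2,2,16] for √71; ℓ=8 ⇒ convergent index 7
a_0=8:  p_0=8·1+0=8,  q_0=8·0+1=1
a_1=2:  p_1=2·8+1=17,  q_1=2·1+0=2
a_2=2:  p_2=2·17+8=42,  q_2=2·2+1=5
a_3=1:  p_3=1·42+17=59,  q_3=1·5+2=7
a_4=7:  p_4=7·59+42=455,  q_4=7·7+5=54
a_5=1:  p_5=1·455+59=514,  q_5=1·54+7=61
a_6=2:  p_6=2·514+455=1483,  q_6=2·61+54=176
a_7=2:  p_7=2·1483+514=3480,  q_7=2·176+61=413
fundamental: x₁=3480, y₁=413  (since 12110400 − 71·170569 = 1)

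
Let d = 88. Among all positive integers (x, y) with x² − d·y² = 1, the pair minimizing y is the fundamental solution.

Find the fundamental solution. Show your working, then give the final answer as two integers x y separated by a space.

d=88: √d = [9; 2,1,1,1,2,18] (ℓ=6, even), read p_5/q_5
step 0: (9, 1)  from 9·(1,0) + (0,1)
…
step 2: (28, 3)  from 1·(19,2) + (9,1)
step 3: (47, 5)  from 1·(28,3) + (19,2)
step 4: (75, 8)  from 1·(47,5) + (28,3)
step 5: (197, 21)  from 2·(75,8) + (47,5)
fundamental: x₁=197, y₁=21  (since 38809 − 88·441 = 1)

197 21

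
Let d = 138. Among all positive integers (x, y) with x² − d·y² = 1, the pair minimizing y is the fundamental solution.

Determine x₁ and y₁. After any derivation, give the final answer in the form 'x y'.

[11; 1,2,1,22] for √138; ℓ=4 ⇒ convergent index 3
a_0=11:  p_0=11·1+0=11,  q_0=11·0+1=1
…
a_2=2:  p_2=2·12+11=35,  q_2=2·1+1=3
a_3=1:  p_3=1·35+12=47,  q_3=1·3+1=4
→ (47, 4).  Check: 47²=2209, 138·4²=2208, difference 1.

47 4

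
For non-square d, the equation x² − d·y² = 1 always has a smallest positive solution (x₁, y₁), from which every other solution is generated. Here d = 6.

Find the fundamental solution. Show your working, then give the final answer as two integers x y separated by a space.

d=6: √d = [2; 2,4] (ℓ=2, even), read p_1/q_1
a_0=2:  p_0=2·1+0=2,  q_0=2·0+1=1
a_1=2:  p_1=2·2+1=5,  q_1=2·1+0=2
→ (5, 2).  Check: 5²=25, 6·2²=24, difference 1.

5 2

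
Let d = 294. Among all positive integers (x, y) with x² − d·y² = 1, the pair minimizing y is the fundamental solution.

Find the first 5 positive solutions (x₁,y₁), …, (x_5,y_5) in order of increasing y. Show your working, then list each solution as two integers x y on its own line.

4801 280
46099201 2688560
442644523201 25815552840
4250272665676801 247880935681120
40811117693184120001 2380152718594561400

√294 → a₀=17, period (6,1,4,1,6,34); ℓ=6 even so k=5
a_0=17:  p_0=17·1+0=17,  q_0=17·0+1=1
…
a_3=4:  p_3=4·120+103=583,  q_3=4·7+6=34
a_4=1:  p_4=1·583+120=703,  q_4=1·34+7=41
a_5=6:  p_5=6·703+583=4801,  q_5=6·41+34=280
→ (4801, 280).  Check: 4801²=23049601, 294·280²=23049600, difference 1.
k=2:  x_2 = 4801·4801+294·280·280 = 46099201,  y_2 = 4801·280+280·4801 = 2688560
k=3:  x_3 = 4801·46099201+294·280·2688560 = 442644523201,  y_3 = 4801·2688560+280·46099201 = 25815552840
k=4:  x_4 = 4801·442644523201+294·280·25815552840 = 4250272665676801,  y_4 = 4801·25815552840+280·442644523201 = 247880935681120
k=5:  x_5 = 4801·4250272665676801+294·280·247880935681120 = 40811117693184120001,  y_5 = 4801·247880935681120+280·4250272665676801 = 2380152718594561400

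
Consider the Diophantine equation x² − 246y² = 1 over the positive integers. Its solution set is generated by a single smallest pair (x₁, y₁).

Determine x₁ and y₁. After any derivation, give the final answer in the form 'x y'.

[15; 1,2,5,1,14,1,5,2,1,30] for √246; ℓ=10 ⇒ convergent index 9
i=0: a=15 ⇒ p=15, q=1
i=1: a=1 ⇒ p=16, q=1
…
i=8: a=2 ⇒ p=60777, q=3875
i=9: a=1 ⇒ p=88805, q=5662
→ (88805, 5662).  Check: 88805²=7886328025, 246·5662²=7886328024, difference 1.

88805 5662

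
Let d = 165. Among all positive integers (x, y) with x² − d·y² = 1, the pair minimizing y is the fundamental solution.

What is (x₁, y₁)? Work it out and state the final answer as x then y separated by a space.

√165 = [12; 1,5,2,5,1,24, …], period ℓ=6 (even) → k=5
step 0: (12, 1)  from 12·(1,0) + (0,1)
step 1: (13, 1)  from 1·(12,1) + (1,0)
step 2: (77, 6)  from 5·(13,1) + (12,1)
…
step 4: (912, 71)  from 5·(167,13) + (77,6)
step 5: (1079, 84)  from 1·(912,71) + (167,13)
→ (1079, 84).  Check: 1079²=1164241, 165·84²=1164240, difference 1.

1079 84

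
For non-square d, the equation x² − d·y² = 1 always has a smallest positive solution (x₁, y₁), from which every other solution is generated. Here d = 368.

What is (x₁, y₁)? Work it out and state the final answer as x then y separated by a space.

1151 60

√368 → a₀=19, period (5,2,5,38); ℓ=4 even so k=3
a_0=19:  p_0=19·1+0=19,  q_0=19·0+1=1
a_1=5:  p_1=5·19+1=96,  q_1=5·1+0=5
a_2=2:  p_2=2·96+19=211,  q_2=2·5+1=11
a_3=5:  p_3=5·211+96=1151,  q_3=5·11+5=60
fundamental: x₁=1151, y₁=60  (since 1324801 − 368·3600 = 1)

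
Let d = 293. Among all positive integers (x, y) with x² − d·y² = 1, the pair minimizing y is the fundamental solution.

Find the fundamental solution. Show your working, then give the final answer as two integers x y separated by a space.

12320649 719780

d=293: √d = [17; 8,1,1,8,34] (ℓ=5, odd), read p_9/q_9
step 0: (17, 1)  from 17·(1,0) + (0,1)
step 1: (137, 8)  from 8·(17,1) + (1,0)
step 2: (154, 9)  from 1·(137,8) + (17,1)
step 3: (291, 17)  from 1·(154,9) + (137,8)
step 4: (2482, 145)  from 8·(291,17) + (154,9)
step 5: (84679, 4947)  from 34·(2482,145) + (291,17)
step 6: (679914, 39721)  from 8·(84679,4947) + (2482,145)
step 7: (764593, 44668)  from 1·(679914,39721) + (84679,4947)
step 8: (1444507, 84389)  from 1·(764593,44668) + (679914,39721)
step 9: (12320649, 719780)  from 8·(1444507,84389) + (764593,44668)
→ (12320649, 719780).  Check: 12320649²=151798391781201, 293·719780²=151798391781200, difference 1.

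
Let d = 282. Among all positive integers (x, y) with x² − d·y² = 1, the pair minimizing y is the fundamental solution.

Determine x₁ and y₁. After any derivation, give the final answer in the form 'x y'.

d=282: √d = [16; 1,3,1,4,1,3,1,32] (ℓ=8, even), read p_7/q_7
step 0: (16, 1)  from 16·(1,0) + (0,1)
step 1: (17, 1)  from 1·(16,1) + (1,0)
step 2: (67, 4)  from 3·(17,1) + (16,1)
step 3: (84, 5)  from 1·(67,4) + (17,1)
step 4: (403, 24)  from 4·(84,5) + (67,4)
step 5: (487, 29)  from 1·(403,24) + (84,5)
step 6: (1864, 111)  from 3·(487,29) + (403,24)
step 7: (2351, 140)  from 1·(1864,111) + (487,29)
→ (2351, 140).  Check: 2351²=5527201, 282·140²=5527200, difference 1.

2351 140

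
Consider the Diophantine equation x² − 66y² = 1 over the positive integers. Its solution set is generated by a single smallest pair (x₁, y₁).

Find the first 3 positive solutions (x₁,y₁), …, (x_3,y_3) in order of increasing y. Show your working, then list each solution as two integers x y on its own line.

[8; 8,16] for √66; ℓ=2 ⇒ convergent index 1
i=0: a=8 ⇒ p=8, q=1
i=1: a=8 ⇒ p=65, q=8
(x₁, y₁) = (65, 8);  65² − 66·8² = 1 ✓
k=2:  x_2 = 65·65+66·8·8 = 8449,  y_2 = 65·8+8·65 = 1040
k=3:  x_3 = 65·8449+66·8·1040 = 1098305,  y_3 = 65·1040+8·8449 = 135192

65 8
8449 1040
1098305 135192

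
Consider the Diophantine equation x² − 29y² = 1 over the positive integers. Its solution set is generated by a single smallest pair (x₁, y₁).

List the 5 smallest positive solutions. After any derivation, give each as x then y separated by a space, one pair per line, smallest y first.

[5; 2,1,1,2,10] for √29; ℓ=5 ⇒ convergent index 9
k=0  a_k=5  p_k/q_k = 5/1
k=1  a_k=2  p_k/q_k = 11/2
k=2  a_k=1  p_k/q_k = 16/3
…
k=4  a_k=2  p_k/q_k = 70/13
k=5  a_k=10  p_k/q_k = 727/135
k=6  a_k=2  p_k/q_k = 1524/283
…
k=8  a_k=1  p_k/q_k = 3775/701
k=9  a_k=2  p_k/q_k = 9801/1820
→ (9801, 1820).  Check: 9801²=96059601, 29·1820²=96059600, difference 1.
(x_2, y_2) = (9801·9801 + 29·1820·1820, 9801·1820 + 1820·9801) = (192119201, 35675640)
(x_3, y_3) = (9801·192119201 + 29·1820·35675640, 9801·35675640 + 1820·192119201) = (3765920568201, 699313893460)
(x_4, y_4) = (9801·3765920568201 + 29·1820·699313893460, 9801·699313893460 + 1820·3765920568201) = (73819574785756801, 13707950903927280)
(x_5, y_5) = (9801·73819574785756801 + 29·1820·13707950903927280, 9801·13707950903927280 + 1820·73819574785756801) = (1447011301184484245001, 268703252919468649100)

9801 1820
192119201 35675640
3765920568201 699313893460
73819574785756801 13707950903927280
1447011301184484245001 268703252919468649100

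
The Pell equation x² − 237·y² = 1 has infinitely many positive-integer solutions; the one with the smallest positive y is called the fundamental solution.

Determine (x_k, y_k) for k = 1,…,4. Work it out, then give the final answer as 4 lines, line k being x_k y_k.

[15; 2,1,1,7,10,7,1,1,2,30] for √237; ℓ=10 ⇒ convergent index 9
a_0=15:  p_0=15·1+0=15,  q_0=15·0+1=1
…
a_3=1:  p_3=1·46+31=77,  q_3=1·3+2=5
…
a_5=10:  p_5=10·585+77=5927,  q_5=10·38+5=385
…
a_8=1:  p_8=1·48001+42074=90075,  q_8=1·3118+2733=5851
a_9=2:  p_9=2·90075+48001=228151,  q_9=2·5851+3118=14820
fundamental: x₁=228151, y₁=14820  (since 52052878801 − 237·219632400 = 1)
k=2:  x_2 = 228151·228151+237·14820·14820 = 104105757601,  y_2 = 228151·14820+14820·228151 = 6762395640
k=3:  x_3 = 228151·104105757601+237·14820·6762395640 = 47503665404623351,  y_3 = 228151·6762395640+14820·104105757601 = 3085694655308460
k=4:  x_4 = 228151·47503665404623351+237·14820·3085694655308460 = 21676017531356338550401,  y_4 = 228151·3085694655308460+14820·47503665404623351 = 1408008642599798519280

228151 14820
104105757601 6762395640
47503665404623351 3085694655308460
21676017531356338550401 1408008642599798519280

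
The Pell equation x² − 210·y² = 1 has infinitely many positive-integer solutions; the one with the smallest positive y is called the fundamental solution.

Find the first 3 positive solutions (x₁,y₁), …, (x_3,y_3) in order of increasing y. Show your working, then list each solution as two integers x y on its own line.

d=210: √d = [14; 2,28] (ℓ=2, even), read p_1/q_1
i=0: a=14 ⇒ p=14, q=1
i=1: a=2 ⇒ p=29, q=2
fundamental: x₁=29, y₁=2  (since 841 − 210·4 = 1)
(x_2, y_2) = (29·29 + 210·2·2, 29·2 + 2·29) = (1681, 116)
(x_3, y_3) = (29·1681 + 210·2·116, 29·116 + 2·1681) = (97469, 6726)

29 2
1681 116
97469 6726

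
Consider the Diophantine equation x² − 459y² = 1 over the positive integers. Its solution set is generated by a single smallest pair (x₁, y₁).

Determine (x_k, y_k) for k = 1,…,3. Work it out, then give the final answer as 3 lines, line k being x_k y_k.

499850 23331
499700044999 23324000700
499550134985000450 23317003499766669

d=459: √d = [21; 2,2,1,4,21,4,1,2,2,42] (ℓ=10, even), read p_9/q_9
i=0: a=21 ⇒ p=21, q=1
…
i=2: a=2 ⇒ p=107, q=5
i=3: a=1 ⇒ p=150, q=7
i=4: a=4 ⇒ p=707, q=33
i=5: a=21 ⇒ p=14997, q=700
i=6: a=4 ⇒ p=60695, q=2833
…
i=8: a=2 ⇒ p=212079, q=9899
i=9: a=2 ⇒ p=499850, q=23331
(x₁, y₁) = (499850, 23331);  499850² − 459·23331² = 1 ✓
(499850+23331√459)^2 = 499700044999 + 23324000700√459
(499850+23331√459)^3 = 499550134985000450 + 23317003499766669√459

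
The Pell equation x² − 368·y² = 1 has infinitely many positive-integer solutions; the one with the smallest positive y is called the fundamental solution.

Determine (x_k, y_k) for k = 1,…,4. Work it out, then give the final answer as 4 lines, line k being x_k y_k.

√368 → a₀=19, period (5,2,5,38); ℓ=4 even so k=3
k=0  a_k=19  p_k/q_k = 19/1
…
k=2  a_k=2  p_k/q_k = 211/11
k=3  a_k=5  p_k/q_k = 1151/60
fundamental: x₁=1151, y₁=60  (since 1324801 − 368·3600 = 1)
n=2: (1151,60)∘(1151,60) = (1151·1151+368·60·60, 1151·60+60·1151) = (2649601,138120)
n=3: (2649601,138120)∘(1151,60) = (1151·2649601+368·60·138120, 1151·138120+60·2649601) = (6099380351,317952180)
n=4: (6099380351,317952180)∘(1151,60) = (1151·6099380351+368·60·317952180, 1151·317952180+60·6099380351) = (14040770918401,731925780240)

1151 60
2649601 138120
6099380351 317952180
14040770918401 731925780240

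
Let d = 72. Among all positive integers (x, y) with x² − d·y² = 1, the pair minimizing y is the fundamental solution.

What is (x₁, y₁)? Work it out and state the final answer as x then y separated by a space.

17 2

d=72: √d = [8; 2,16] (ℓ=2, even), read p_1/q_1
a_0=8:  p_0=8·1+0=8,  q_0=8·0+1=1
a_1=2:  p_1=2·8+1=17,  q_1=2·1+0=2
(x₁, y₁) = (17, 2);  17² − 72·2² = 1 ✓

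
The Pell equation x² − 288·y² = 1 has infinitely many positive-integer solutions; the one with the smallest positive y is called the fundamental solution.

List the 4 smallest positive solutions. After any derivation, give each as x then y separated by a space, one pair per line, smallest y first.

17 1
577 34
19601 1155
665857 39236

d=288: √d = [16; 1,32] (ℓ=2, even), read p_1/q_1
k=0  a_k=16  p_k/q_k = 16/1
k=1  a_k=1  p_k/q_k = 17/1
→ (17, 1).  Check: 17²=289, 288·1²=288, difference 1.
(x_2, y_2) = (17·17 + 288·1·1, 17·1 + 1·17) = (577, 34)
(x_3, y_3) = (17·577 + 288·1·34, 17·34 + 1·577) = (19601, 1155)
(x_4, y_4) = (17·19601 + 288·1·1155, 17·1155 + 1·19601) = (665857, 39236)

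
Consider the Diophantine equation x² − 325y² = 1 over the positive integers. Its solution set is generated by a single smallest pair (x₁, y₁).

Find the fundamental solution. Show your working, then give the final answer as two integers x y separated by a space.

d=325: √d = [18; 36] (ℓ=1, odd), read p_1/q_1
step 0: (18, 1)  from 18·(1,0) + (0,1)
step 1: (649, 36)  from 36·(18,1) + (1,0)
→ (649, 36).  Check: 649²=421201, 325·36²=421200, difference 1.

649 36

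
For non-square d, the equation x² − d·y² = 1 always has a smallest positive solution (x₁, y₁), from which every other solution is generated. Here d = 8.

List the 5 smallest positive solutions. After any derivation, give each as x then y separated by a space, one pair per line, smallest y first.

3 1
17 6
99 35
577 204
3363 1189

√8 → a₀=2, period (1,4); ℓ=2 even so k=1
i=0: a=2 ⇒ p=2, q=1
i=1: a=1 ⇒ p=3, q=1
→ (3, 1).  Check: 3²=9, 8·1²=8, difference 1.
(3+1√8)^2 = 17 + 6√8
(3+1√8)^3 = 99 + 35√8
(3+1√8)^4 = 577 + 204√8
(3+1√8)^5 = 3363 + 1189√8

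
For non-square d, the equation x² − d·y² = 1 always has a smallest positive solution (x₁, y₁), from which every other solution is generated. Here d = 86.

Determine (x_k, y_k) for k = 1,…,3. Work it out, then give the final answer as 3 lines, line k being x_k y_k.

10405 1122
216528049 23348820
4505948689285 485888943078

d=86: √d = [9; 3,1,1,1,8,1,1,1,3,18] (ℓ=10, even), read p_9/q_9
i=0: a=9 ⇒ p=9, q=1
i=1: a=3 ⇒ p=28, q=3
…
i=3: a=1 ⇒ p=65, q=7
i=4: a=1 ⇒ p=102, q=11
i=5: a=8 ⇒ p=881, q=95
i=6: a=1 ⇒ p=983, q=106
i=7: a=1 ⇒ p=1864, q=201
i=8: a=1 ⇒ p=2847, q=307
i=9: a=3 ⇒ p=10405, q=1122
(x₁, y₁) = (10405, 1122);  10405² − 86·1122² = 1 ✓
(x_2, y_2) = (10405·10405 + 86·1122·1122, 10405·1122 + 1122·10405) = (216528049, 23348820)
(x_3, y_3) = (10405·216528049 + 86·1122·23348820, 10405·23348820 + 1122·216528049) = (4505948689285, 485888943078)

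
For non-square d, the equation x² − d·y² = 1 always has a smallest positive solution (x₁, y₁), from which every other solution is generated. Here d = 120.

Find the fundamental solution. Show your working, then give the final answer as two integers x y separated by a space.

[10; 1,20] for √120; ℓ=2 ⇒ convergent index 1
i=0: a=10 ⇒ p=10, q=1
i=1: a=1 ⇒ p=11, q=1
→ (11, 1).  Check: 11²=121, 120·1²=120, difference 1.

11 1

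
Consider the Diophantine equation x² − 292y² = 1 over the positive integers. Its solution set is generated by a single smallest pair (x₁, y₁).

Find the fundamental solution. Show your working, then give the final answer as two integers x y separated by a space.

√292 → a₀=17, period (11,2,1,3,8,3,1,2,11,34); ℓ=10 even so k=9
step 0: (17, 1)  from 17·(1,0) + (0,1)
step 1: (188, 11)  from 11·(17,1) + (1,0)
…
step 3: (581, 34)  from 1·(393,23) + (188,11)
step 4: (2136, 125)  from 3·(581,34) + (393,23)
step 5: (17669, 1034)  from 8·(2136,125) + (581,34)
step 6: (55143, 3227)  from 3·(17669,1034) + (2136,125)
step 7: (72812, 4261)  from 1·(55143,3227) + (17669,1034)
step 8: (200767, 11749)  from 2·(72812,4261) + (55143,3227)
step 9: (2281249, 133500)  from 11·(200767,11749) + (72812,4261)
fundamental: x₁=2281249, y₁=133500  (since 5204097000001 − 292·17822250000 = 1)

2281249 133500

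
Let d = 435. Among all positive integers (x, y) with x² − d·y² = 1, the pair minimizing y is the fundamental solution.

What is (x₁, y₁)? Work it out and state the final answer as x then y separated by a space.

146 7

d=435: √d = [20; 1,5,1,40] (ℓ=4, even), read p_3/q_3
a_0=20:  p_0=20·1+0=20,  q_0=20·0+1=1
…
a_2=5:  p_2=5·21+20=125,  q_2=5·1+1=6
a_3=1:  p_3=1·125+21=146,  q_3=1·6+1=7
(x₁, y₁) = (146, 7);  146² − 435·7² = 1 ✓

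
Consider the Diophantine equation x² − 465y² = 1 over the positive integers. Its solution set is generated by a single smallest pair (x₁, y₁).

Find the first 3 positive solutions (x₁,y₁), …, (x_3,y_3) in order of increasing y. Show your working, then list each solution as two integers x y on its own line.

√465 = [21; 1,1,3,2,2,2,3,1,1,42, …], period ℓ=10 (even) → k=9
k=0  a_k=21  p_k/q_k = 21/1
…
k=4  a_k=2  p_k/q_k = 345/16
…
k=6  a_k=2  p_k/q_k = 2027/94
…
k=8  a_k=1  p_k/q_k = 8949/415
k=9  a_k=1  p_k/q_k = 15871/736
→ (15871, 736).  Check: 15871²=251888641, 465·736²=251888640, difference 1.
k=2:  x_2 = 15871·15871+465·736·736 = 503777281,  y_2 = 15871·736+736·15871 = 23362112
k=3:  x_3 = 15871·503777281+465·736·23362112 = 15990898437631,  y_3 = 15871·23362112+736·503777281 = 741560158368

15871 736
503777281 23362112
15990898437631 741560158368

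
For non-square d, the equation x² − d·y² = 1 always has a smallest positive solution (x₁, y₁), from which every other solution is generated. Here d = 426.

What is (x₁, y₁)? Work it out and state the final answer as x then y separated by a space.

√426 → a₀=20, period (1,1,1,3,2,6,2,3,1,1,1,40); ℓ=12 even so k=11
a_0=20:  p_0=20·1+0=20,  q_0=20·0+1=1
…
a_3=1:  p_3=1·41+21=62,  q_3=1·2+1=3
a_4=3:  p_4=3·62+41=227,  q_4=3·3+2=11
a_5=2:  p_5=2·227+62=516,  q_5=2·11+3=25
…
a_7=2:  p_7=2·3323+516=7162,  q_7=2·161+25=347
…
a_9=1:  p_9=1·24809+7162=31971,  q_9=1·1202+347=1549
a_10=1:  p_10=1·31971+24809=56780,  q_10=1·1549+1202=2751
a_11=1:  p_11=1·56780+31971=88751,  q_11=1·2751+1549=4300
→ (88751, 4300).  Check: 88751²=7876740001, 426·4300²=7876740000, difference 1.

88751 4300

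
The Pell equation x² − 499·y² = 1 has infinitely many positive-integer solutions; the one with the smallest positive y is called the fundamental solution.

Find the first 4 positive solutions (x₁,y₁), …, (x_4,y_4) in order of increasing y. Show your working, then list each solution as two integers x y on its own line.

4490 201
40320199 1804980
362075382530 16208720199
3251436894799201 145554305582040

[22; 2,1,21,1,2,44] for √499; ℓ=6 ⇒ convergent index 5
a_0=22:  p_0=22·1+0=22,  q_0=22·0+1=1
a_1=2:  p_1=2·22+1=45,  q_1=2·1+0=2
…
a_4=1:  p_4=1·1452+67=1519,  q_4=1·65+3=68
a_5=2:  p_5=2·1519+1452=4490,  q_5=2·68+65=201
fundamental: x₁=4490, y₁=201  (since 20160100 − 499·40401 = 1)
(x_2, y_2) = (4490·4490 + 499·201·201, 4490·201 + 201·4490) = (40320199, 1804980)
(x_3, y_3) = (4490·40320199 + 499·201·1804980, 4490·1804980 + 201·40320199) = (362075382530, 16208720199)
(x_4, y_4) = (4490·362075382530 + 499·201·16208720199, 4490·16208720199 + 201·362075382530) = (3251436894799201, 145554305582040)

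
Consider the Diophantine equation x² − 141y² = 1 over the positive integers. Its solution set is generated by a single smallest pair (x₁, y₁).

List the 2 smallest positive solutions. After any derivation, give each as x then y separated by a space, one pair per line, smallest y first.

95 8
18049 1520

d=141: √d = [11; 1,6,1,22] (ℓ=4, even), read p_3/q_3
a_0=11:  p_0=11·1+0=11,  q_0=11·0+1=1
a_1=1:  p_1=1·11+1=12,  q_1=1·1+0=1
a_2=6:  p_2=6·12+11=83,  q_2=6·1+1=7
a_3=1:  p_3=1·83+12=95,  q_3=1·7+1=8
→ (95, 8).  Check: 95²=9025, 141·8²=9024, difference 1.
(95+8√141)^2 = 18049 + 1520√141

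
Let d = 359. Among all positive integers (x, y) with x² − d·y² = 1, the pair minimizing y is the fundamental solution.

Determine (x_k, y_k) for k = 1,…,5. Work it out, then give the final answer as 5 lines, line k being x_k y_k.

360 19
259199 13680
186622920 9849581
134368243201 7091684640
96744948481800 5106003091219

√359 → a₀=18, period (1,17,1,36); ℓ=4 even so k=3
k=0  a_k=18  p_k/q_k = 18/1
…
k=2  a_k=17  p_k/q_k = 341/18
k=3  a_k=1  p_k/q_k = 360/19
(x₁, y₁) = (360, 19);  360² − 359·19² = 1 ✓
k=2:  x_2 = 360·360+359·19·19 = 259199,  y_2 = 360·19+19·360 = 13680
k=3:  x_3 = 360·259199+359·19·13680 = 186622920,  y_3 = 360·13680+19·259199 = 9849581
k=4:  x_4 = 360·186622920+359·19·9849581 = 134368243201,  y_4 = 360·9849581+19·186622920 = 7091684640
k=5:  x_5 = 360·134368243201+359·19·7091684640 = 96744948481800,  y_5 = 360·7091684640+19·134368243201 = 5106003091219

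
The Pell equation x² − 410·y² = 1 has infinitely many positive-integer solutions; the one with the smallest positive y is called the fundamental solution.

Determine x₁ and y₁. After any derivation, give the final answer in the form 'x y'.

d=410: √d = [20; 4,40] (ℓ=2, even), read p_1/q_1
k=0  a_k=20  p_k/q_k = 20/1
k=1  a_k=4  p_k/q_k = 81/4
fundamental: x₁=81, y₁=4  (since 6561 − 410·16 = 1)

81 4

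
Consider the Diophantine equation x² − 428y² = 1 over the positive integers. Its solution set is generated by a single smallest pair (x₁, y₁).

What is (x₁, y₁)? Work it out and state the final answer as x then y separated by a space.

1850887 89466

√428 → a₀=20, period (1,2,4,1,5,10,5,1,4,2,1,40); ℓ=12 even so k=11
a_0=20:  p_0=20·1+0=20,  q_0=20·0+1=1
…
a_2=2:  p_2=2·21+20=62,  q_2=2·1+1=3
…
a_6=10:  p_6=10·1924+331=19571,  q_6=10·93+16=946
a_7=5:  p_7=5·19571+1924=99779,  q_7=5·946+93=4823
a_8=1:  p_8=1·99779+19571=119350,  q_8=1·4823+946=5769
…
a_10=2:  p_10=2·577179+119350=1273708,  q_10=2·27899+5769=61567
a_11=1:  p_11=1·1273708+577179=1850887,  q_11=1·61567+27899=89466
fundamental: x₁=1850887, y₁=89466  (since 3425782686769 − 428·8004165156 = 1)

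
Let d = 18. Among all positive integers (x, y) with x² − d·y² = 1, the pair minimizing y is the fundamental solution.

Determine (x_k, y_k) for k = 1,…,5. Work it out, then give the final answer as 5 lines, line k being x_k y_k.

17 4
577 136
19601 4620
665857 156944
22619537 5331476

√18 → a₀=4, period (4,8); ℓ=2 even so k=1
a_0=4:  p_0=4·1+0=4,  q_0=4·0+1=1
a_1=4:  p_1=4·4+1=17,  q_1=4·1+0=4
→ (17, 4).  Check: 17²=289, 18·4²=288, difference 1.
(x_2, y_2) = (17·17 + 18·4·4, 17·4 + 4·17) = (577, 136)
(x_3, y_3) = (17·577 + 18·4·136, 17·136 + 4·577) = (19601, 4620)
(x_4, y_4) = (17·19601 + 18·4·4620, 17·4620 + 4·19601) = (665857, 156944)
(x_5, y_5) = (17·665857 + 18·4·156944, 17·156944 + 4·665857) = (22619537, 5331476)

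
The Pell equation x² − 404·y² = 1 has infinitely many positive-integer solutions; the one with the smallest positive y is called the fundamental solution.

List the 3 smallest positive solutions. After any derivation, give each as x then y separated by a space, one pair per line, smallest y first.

d=404: √d = [20; 10,40] (ℓ=2, even), read p_1/q_1
i=0: a=20 ⇒ p=20, q=1
i=1: a=10 ⇒ p=201, q=10
→ (201, 10).  Check: 201²=40401, 404·10²=40400, difference 1.
(x_2, y_2) = (201·201 + 404·10·10, 201·10 + 10·201) = (80801, 4020)
(x_3, y_3) = (201·80801 + 404·10·4020, 201·4020 + 10·80801) = (32481801, 1616030)

201 10
80801 4020
32481801 1616030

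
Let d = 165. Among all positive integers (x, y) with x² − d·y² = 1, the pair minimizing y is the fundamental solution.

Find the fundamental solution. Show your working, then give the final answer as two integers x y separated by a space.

√165 → a₀=12, period (1,5,2,5,1,24); ℓ=6 even so k=5
a_0=12:  p_0=12·1+0=12,  q_0=12·0+1=1
a_1=1:  p_1=1·12+1=13,  q_1=1·1+0=1
…
a_4=5:  p_4=5·167+77=912,  q_4=5·13+6=71
a_5=1:  p_5=1·912+167=1079,  q_5=1·71+13=84
(x₁, y₁) = (1079, 84);  1079² − 165·84² = 1 ✓

1079 84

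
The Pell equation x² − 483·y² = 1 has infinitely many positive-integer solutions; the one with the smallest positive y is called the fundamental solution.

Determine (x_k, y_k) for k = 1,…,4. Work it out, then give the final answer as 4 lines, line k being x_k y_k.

22 1
967 44
42526 1935
1870177 85096

d=483: √d = [21; 1,42] (ℓ=2, even), read p_1/q_1
i=0: a=21 ⇒ p=21, q=1
i=1: a=1 ⇒ p=22, q=1
→ (22, 1).  Check: 22²=484, 483·1²=483, difference 1.
k=2:  x_2 = 22·22+483·1·1 = 967,  y_2 = 22·1+1·22 = 44
k=3:  x_3 = 22·967+483·1·44 = 42526,  y_3 = 22·44+1·967 = 1935
k=4:  x_4 = 22·42526+483·1·1935 = 1870177,  y_4 = 22·1935+1·42526 = 85096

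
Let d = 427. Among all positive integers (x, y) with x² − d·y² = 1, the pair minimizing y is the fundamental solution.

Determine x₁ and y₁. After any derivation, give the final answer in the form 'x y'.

62 3

√427 → a₀=20, period (1,1,1,40); ℓ=4 even so k=3
i=0: a=20 ⇒ p=20, q=1
i=1: a=1 ⇒ p=21, q=1
i=2: a=1 ⇒ p=41, q=2
i=3: a=1 ⇒ p=62, q=3
fundamental: x₁=62, y₁=3  (since 3844 − 427·9 = 1)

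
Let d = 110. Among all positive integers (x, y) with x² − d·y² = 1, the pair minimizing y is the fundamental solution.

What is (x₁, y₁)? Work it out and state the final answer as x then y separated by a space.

[10; 2,20] for √110; ℓ=2 ⇒ convergent index 1
k=0  a_k=10  p_k/q_k = 10/1
k=1  a_k=2  p_k/q_k = 21/2
fundamental: x₁=21, y₁=2  (since 441 − 110·4 = 1)

21 2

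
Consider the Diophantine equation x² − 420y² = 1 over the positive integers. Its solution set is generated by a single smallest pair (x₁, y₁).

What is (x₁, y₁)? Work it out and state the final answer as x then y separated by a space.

[20; 2,40] for √420; ℓ=2 ⇒ convergent index 1
step 0: (20, 1)  from 20·(1,0) + (0,1)
step 1: (41, 2)  from 2·(20,1) + (1,0)
→ (41, 2).  Check: 41²=1681, 420·2²=1680, difference 1.

41 2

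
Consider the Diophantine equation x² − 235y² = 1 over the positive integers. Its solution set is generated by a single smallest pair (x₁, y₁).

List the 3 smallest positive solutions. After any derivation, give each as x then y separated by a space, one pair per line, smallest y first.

√235 → a₀=15, period (3,30); ℓ=2 even so k=1
k=0  a_k=15  p_k/q_k = 15/1
k=1  a_k=3  p_k/q_k = 46/3
→ (46, 3).  Check: 46²=2116, 235·3²=2115, difference 1.
k=2:  x_2 = 46·46+235·3·3 = 4231,  y_2 = 46·3+3·46 = 276
k=3:  x_3 = 46·4231+235·3·276 = 389206,  y_3 = 46·276+3·4231 = 25389

46 3
4231 276
389206 25389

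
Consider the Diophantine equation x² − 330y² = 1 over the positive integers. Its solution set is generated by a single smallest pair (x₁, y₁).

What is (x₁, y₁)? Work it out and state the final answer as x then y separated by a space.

109 6

√330 = [18; 6,36, …], period ℓ=2 (even) → k=1
a_0=18:  p_0=18·1+0=18,  q_0=18·0+1=1
a_1=6:  p_1=6·18+1=109,  q_1=6·1+0=6
→ (109, 6).  Check: 109²=11881, 330·6²=11880, difference 1.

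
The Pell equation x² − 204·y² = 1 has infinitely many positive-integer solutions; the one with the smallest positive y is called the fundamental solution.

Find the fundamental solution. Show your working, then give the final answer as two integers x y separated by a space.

√204 → a₀=14, period (3,1,1,6,1,1,3,28); ℓ=8 even so k=7
i=0: a=14 ⇒ p=14, q=1
…
i=2: a=1 ⇒ p=57, q=4
…
i=5: a=1 ⇒ p=757, q=53
i=6: a=1 ⇒ p=1414, q=99
i=7: a=3 ⇒ p=4999, q=350
→ (4999, 350).  Check: 4999²=24990001, 204·350²=24990000, difference 1.

4999 350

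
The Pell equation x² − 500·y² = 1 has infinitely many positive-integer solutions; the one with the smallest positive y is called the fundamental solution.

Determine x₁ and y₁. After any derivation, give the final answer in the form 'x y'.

√500 = [22; 2,1,3,2,1,…,1,2,44, …], period ℓ=14 (even) → k=13
k=0  a_k=22  p_k/q_k = 22/1
…
k=5  a_k=1  p_k/q_k = 805/36
k=6  a_k=1  p_k/q_k = 1364/61
k=7  a_k=10  p_k/q_k = 14445/646
k=8  a_k=1  p_k/q_k = 15809/707
…
k=10  a_k=2  p_k/q_k = 76317/3413
k=11  a_k=3  p_k/q_k = 259205/11592
k=12  a_k=1  p_k/q_k = 335522/15005
k=13  a_k=2  p_k/q_k = 930249/41602
(x₁, y₁) = (930249, 41602);  930249² − 500·41602² = 1 ✓

930249 41602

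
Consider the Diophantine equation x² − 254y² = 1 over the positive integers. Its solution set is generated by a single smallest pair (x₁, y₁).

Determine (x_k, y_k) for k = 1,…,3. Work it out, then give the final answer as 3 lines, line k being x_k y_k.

255 16
130049 8160
66324735 4161584

[15; 1,14,1,30] for √254; ℓ=4 ⇒ convergent index 3
i=0: a=15 ⇒ p=15, q=1
…
i=2: a=14 ⇒ p=239, q=15
i=3: a=1 ⇒ p=255, q=16
→ (255, 16).  Check: 255²=65025, 254·16²=65024, difference 1.
n=2: (255,16)∘(255,16) = (255·255+254·16·16, 255·16+16·255) = (130049,8160)
n=3: (130049,8160)∘(255,16) = (255·130049+254·16·8160, 255·8160+16·130049) = (66324735,4161584)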